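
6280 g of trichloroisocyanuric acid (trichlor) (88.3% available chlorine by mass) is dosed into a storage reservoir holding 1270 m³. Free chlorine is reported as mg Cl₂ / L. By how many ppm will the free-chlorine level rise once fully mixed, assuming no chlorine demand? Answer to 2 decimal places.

Volume: 1270 m³ = 1,270,000 L.
Available chlorine delivered: 6280 g × 0.883 = 5545 g as Cl₂.
Concentration rise: 5545 g / 1,270,000 L = 4.366 mg/L = 4.37 ppm.

4.37 ppm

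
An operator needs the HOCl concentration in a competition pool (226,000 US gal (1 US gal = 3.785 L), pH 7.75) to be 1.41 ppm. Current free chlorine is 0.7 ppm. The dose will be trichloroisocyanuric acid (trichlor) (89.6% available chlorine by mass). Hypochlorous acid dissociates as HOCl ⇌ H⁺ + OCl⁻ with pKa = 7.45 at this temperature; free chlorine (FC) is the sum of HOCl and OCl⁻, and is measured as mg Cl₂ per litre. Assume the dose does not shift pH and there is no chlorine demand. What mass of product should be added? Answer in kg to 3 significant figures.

3.36 kg

Volume: 226,000 US gal × 3.785 L/gal = 855,410 L.
[OCl⁻]/[HOCl] = 10^(pH − pKa) = 10^(7.75 − 7.45) = 1.995; fraction as HOCl = 1/(1 + 1.995) = 0.3339.
Free chlorine required for 1.41 ppm HOCl: 1.41 / 0.3339 = 4.223 ppm.
FC to add: 4.223 − 0.7 = 3.523 mg/L as Cl₂.
Cl₂ equivalent: 3.523 mg/L × 855,410 L = 3014 g.
Product at 89.6% available Cl: 3014 / 0.896 = 3364 g.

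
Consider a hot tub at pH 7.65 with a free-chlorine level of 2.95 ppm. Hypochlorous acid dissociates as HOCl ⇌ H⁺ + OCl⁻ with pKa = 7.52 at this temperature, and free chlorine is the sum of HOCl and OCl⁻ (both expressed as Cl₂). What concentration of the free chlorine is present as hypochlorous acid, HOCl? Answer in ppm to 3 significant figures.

[OCl⁻]/[HOCl] = 10^(pH − pKa) = 10^(7.65 − 7.52) = 10^0.13 = 1.349.
Fraction as HOCl = 1 / (1 + 1.349) = 0.4257.
HOCl = 0.4257 × 2.95 ppm = 1.256 ppm.

1.26 ppm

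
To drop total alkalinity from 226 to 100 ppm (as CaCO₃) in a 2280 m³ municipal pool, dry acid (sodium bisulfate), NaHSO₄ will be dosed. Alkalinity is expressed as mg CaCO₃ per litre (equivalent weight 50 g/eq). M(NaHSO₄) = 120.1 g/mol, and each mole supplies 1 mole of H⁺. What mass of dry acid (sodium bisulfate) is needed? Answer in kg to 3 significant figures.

690 kg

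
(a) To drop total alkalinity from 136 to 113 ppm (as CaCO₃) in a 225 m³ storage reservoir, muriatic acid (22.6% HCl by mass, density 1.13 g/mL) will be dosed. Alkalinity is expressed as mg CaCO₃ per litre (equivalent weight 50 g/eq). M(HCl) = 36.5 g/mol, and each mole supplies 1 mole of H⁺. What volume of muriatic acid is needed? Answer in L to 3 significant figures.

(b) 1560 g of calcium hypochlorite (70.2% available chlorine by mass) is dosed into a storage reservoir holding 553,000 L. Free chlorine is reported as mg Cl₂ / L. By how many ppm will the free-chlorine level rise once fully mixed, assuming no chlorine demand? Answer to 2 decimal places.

(a) 14.8 L; (b) 1.98 ppm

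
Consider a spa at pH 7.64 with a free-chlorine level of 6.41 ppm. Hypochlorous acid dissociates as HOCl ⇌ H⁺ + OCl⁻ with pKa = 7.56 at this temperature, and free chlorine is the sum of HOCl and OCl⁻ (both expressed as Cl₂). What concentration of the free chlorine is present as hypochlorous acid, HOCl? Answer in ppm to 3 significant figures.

[OCl⁻]/[HOCl] = 10^(pH − pKa) = 10^(7.64 − 7.56) = 10^0.08 = 1.202.
Fraction as HOCl = 1 / (1 + 1.202) = 0.4541.
HOCl = 0.4541 × 6.41 ppm = 2.911 ppm.

2.91 ppm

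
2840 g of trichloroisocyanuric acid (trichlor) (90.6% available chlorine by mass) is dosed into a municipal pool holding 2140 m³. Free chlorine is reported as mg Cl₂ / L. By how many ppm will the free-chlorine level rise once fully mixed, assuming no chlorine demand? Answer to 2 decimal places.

1.20 ppm

Volume: 2140 m³ = 2,140,000 L.
Available chlorine delivered: 2840 g × 0.906 = 2573 g as Cl₂.
Concentration rise: 2573 g / 2,140,000 L = 1.202 mg/L = 1.20 ppm.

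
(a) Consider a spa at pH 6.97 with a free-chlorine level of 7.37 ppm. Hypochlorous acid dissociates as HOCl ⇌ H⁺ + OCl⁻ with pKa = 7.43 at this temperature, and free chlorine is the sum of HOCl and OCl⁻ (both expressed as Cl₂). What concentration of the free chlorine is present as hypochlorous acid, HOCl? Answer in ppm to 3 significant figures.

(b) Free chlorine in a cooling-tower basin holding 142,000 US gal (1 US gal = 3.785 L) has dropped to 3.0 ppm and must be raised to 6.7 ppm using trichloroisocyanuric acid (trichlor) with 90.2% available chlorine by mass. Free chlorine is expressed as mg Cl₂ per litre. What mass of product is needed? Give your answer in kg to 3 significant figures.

(a) [OCl⁻]/[HOCl] = 10^(pH − pKa) = 10^(6.97 − 7.43) = 10^-0.46 = 0.3467.
(a) Fraction as HOCl = 1 / (1 + 0.3467) = 0.7425.
(a) HOCl = 0.7425 × 7.37 ppm = 5.472 ppm.

(b) Volume: 142,000 US gal × 3.785 L/gal = 537,470 L.
(b) Chlorine deficit: 6.7 − 3.0 = 3.7 ppm = 3.7 mg/L as Cl₂.
(b) Cl₂ equivalent needed: 3.7 mg/L × 537,470 L = 1,989,000 mg = 1989 g.
(b) Product at 90.2% available chlorine: 1989 / 0.902 = 2205 g.

(a) 5.47 ppm; (b) 2.20 kg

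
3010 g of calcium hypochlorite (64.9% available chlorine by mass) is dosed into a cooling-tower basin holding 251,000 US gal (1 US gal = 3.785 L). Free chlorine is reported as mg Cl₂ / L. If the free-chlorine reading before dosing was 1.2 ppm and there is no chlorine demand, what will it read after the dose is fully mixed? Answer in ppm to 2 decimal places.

Volume: 251,000 US gal × 3.785 L/gal = 950,035 L.
Available chlorine delivered: 3010 g × 0.649 = 1953 g as Cl₂.
Concentration rise: 1953 g / 950,035 L = 2.056 mg/L = 2.06 ppm.
Final FC: 1.2 + 2.06 = 3.26 ppm.

3.26 ppm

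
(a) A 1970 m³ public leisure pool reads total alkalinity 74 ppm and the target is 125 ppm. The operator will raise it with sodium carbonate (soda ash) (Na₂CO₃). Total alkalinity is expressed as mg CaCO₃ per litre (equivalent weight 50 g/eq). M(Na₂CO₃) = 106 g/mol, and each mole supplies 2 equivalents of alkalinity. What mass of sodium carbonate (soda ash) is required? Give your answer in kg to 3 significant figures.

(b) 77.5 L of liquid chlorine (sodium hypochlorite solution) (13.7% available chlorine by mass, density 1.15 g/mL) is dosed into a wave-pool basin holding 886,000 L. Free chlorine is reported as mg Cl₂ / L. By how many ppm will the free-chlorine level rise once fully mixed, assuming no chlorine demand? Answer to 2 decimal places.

(a) Volume: 1970 m³ = 1,970,000 L.
(a) Alkalinity to add: (125 − 74) = 51 mg/L as CaCO₃ × 1,970,000 L = 100,500 g as CaCO₃.
(a) Equivalents: 100,500 g ÷ 50 g/eq = 2009 eq.
(a) Each mole of Na₂CO₃ supplies 2 eq, so 2009 / 2 = 1005 mol.
(a) Mass: 1005 mol × 106 g/mol = 106,500 g.

(b) Mass of solution: 77.5 L × 1000 mL/L × 1.15 g/mL = 89,120 g.
(b) Available chlorine delivered: 89,120 g × 0.137 = 12,210 g as Cl₂.
(b) Concentration rise: 12,210 g / 886,000 L = 13.78 mg/L = 13.78 ppm.

(a) 106 kg; (b) 13.78 ppm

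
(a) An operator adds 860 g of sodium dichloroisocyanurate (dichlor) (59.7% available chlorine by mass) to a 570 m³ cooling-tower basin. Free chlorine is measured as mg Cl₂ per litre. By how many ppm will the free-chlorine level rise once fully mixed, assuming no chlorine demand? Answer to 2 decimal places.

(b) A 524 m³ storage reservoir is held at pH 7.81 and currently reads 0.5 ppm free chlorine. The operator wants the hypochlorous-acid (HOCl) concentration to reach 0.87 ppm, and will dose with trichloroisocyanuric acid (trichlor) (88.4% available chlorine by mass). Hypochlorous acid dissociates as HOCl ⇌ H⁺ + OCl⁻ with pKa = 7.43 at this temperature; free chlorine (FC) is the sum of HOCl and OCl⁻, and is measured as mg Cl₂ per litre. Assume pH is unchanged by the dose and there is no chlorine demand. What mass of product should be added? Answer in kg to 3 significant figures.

(a) 0.90 ppm; (b) 1.46 kg

(a) Volume: 570 m³ = 570,000 L.
(a) Available chlorine delivered: 860 g × 0.597 = 513.4 g as Cl₂.
(a) Concentration rise: 513.4 g / 570,000 L = 0.9007 mg/L = 0.90 ppm.

(b) Volume: 524 m³ = 524,000 L.
(b) [OCl⁻]/[HOCl] = 10^(pH − pKa) = 10^(7.81 − 7.43) = 2.399; fraction as HOCl = 1/(1 + 2.399) = 0.2942.
(b) Free chlorine required for 0.87 ppm HOCl: 0.87 / 0.2942 = 2.957 ppm.
(b) FC to add: 2.957 − 0.5 = 2.457 mg/L as Cl₂.
(b) Cl₂ equivalent: 2.457 mg/L × 524,000 L = 1287 g.
(b) Product at 88.4% available Cl: 1287 / 0.884 = 1456 g.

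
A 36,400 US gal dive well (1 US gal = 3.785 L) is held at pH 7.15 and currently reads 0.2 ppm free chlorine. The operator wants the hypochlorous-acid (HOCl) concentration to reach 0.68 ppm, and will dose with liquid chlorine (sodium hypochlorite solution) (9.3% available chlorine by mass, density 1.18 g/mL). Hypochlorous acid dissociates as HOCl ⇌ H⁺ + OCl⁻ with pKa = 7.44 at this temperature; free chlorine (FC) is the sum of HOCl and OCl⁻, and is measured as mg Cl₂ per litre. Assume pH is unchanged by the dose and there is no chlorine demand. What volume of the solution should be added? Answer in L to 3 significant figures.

1.04 L

Volume: 36,400 US gal × 3.785 L/gal = 137,774 L.
[OCl⁻]/[HOCl] = 10^(pH − pKa) = 10^(7.15 − 7.44) = 0.5129; fraction as HOCl = 1/(1 + 0.5129) = 0.661.
Free chlorine required for 0.68 ppm HOCl: 0.68 / 0.661 = 1.029 ppm.
FC to add: 1.029 − 0.2 = 0.8287 mg/L as Cl₂.
Cl₂ equivalent: 0.8287 mg/L × 137,774 L = 114.2 g.
Product at 9.3% available Cl: 114.2 / 0.093 = 1228 g.
Volume: 1228 g ÷ 1.18 g/mL = 1040 mL.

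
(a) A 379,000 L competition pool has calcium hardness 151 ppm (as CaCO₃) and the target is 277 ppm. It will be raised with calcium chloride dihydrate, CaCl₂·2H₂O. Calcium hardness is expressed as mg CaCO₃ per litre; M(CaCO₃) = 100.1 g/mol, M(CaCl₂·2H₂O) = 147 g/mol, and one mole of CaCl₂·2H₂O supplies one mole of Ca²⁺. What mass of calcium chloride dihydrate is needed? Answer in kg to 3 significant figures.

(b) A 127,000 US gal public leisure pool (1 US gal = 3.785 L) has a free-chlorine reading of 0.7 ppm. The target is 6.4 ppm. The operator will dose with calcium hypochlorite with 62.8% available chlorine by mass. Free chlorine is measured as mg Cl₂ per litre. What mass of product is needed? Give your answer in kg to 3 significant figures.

(a) Hardness to add: (277 − 151) = 126 mg/L as CaCO₃ × 379,000 L = 47,750 g as CaCO₃.
(a) Moles of Ca²⁺ (1 mol Ca²⁺ ≡ 1 mol CaCO₃): 47,750 / 100.1 g/mol = 477.1 mol.
(a) Mass of CaCl₂·2H₂O: 477.1 × 147 = 70,130 g.

(b) Volume: 127,000 US gal × 3.785 L/gal = 480,695 L.
(b) Chlorine deficit: 6.4 − 0.7 = 5.7 ppm = 5.7 mg/L as Cl₂.
(b) Cl₂ equivalent needed: 5.7 mg/L × 480,695 L = 2,740,000 mg = 2740 g.
(b) Product at 62.8% available chlorine: 2740 / 0.628 = 4363 g.

(a) 70.1 kg; (b) 4.36 kg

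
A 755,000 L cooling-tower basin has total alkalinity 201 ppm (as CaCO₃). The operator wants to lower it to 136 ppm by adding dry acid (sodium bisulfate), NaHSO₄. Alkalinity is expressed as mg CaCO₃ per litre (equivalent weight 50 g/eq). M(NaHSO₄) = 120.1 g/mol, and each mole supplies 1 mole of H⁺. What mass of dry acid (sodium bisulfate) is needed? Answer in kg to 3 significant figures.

Alkalinity to neutralize: (201 − 136) = 65 mg/L as CaCO₃ × 755,000 L = 49,080 g as CaCO₃.
Equivalents of H⁺ required: 49,080 ÷ 50 g/eq = 981.5 eq = 981.5 mol NaHSO₄.
Mass of NaHSO₄: 981.5 × 120.1 = 117,900 g.

118 kg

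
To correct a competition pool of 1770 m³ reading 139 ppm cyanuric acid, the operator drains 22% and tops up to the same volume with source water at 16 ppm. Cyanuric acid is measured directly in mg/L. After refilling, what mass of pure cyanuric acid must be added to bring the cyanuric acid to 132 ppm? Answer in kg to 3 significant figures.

Volume: 1770 m³ = 1,770,000 L.
After draining 22% and refilling: 139 × 0.78 + 16 × 0.22 = 111.94 ppm.
Deficit to target: 132 − 111.94 = 20.06 mg/L.
Mass: 20.06 mg/L × 1,770,000 L = 35,510 g cyanuric acid.

35.5 kg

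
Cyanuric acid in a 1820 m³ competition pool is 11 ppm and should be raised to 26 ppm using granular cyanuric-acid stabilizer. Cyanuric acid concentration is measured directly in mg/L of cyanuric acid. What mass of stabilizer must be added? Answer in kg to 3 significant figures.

27.3 kg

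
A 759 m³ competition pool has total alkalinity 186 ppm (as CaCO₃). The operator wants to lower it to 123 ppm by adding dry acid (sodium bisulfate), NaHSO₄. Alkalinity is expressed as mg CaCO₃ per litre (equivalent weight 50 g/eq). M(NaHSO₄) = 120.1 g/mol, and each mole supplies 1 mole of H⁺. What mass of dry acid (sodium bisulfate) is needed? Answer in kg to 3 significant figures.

115 kg

Volume: 759 m³ = 759,000 L.
Alkalinity to neutralize: (186 − 123) = 63 mg/L as CaCO₃ × 759,000 L = 47,820 g as CaCO₃.
Equivalents of H⁺ required: 47,820 ÷ 50 g/eq = 956.3 eq = 956.3 mol NaHSO₄.
Mass of NaHSO₄: 956.3 × 120.1 = 114,900 g.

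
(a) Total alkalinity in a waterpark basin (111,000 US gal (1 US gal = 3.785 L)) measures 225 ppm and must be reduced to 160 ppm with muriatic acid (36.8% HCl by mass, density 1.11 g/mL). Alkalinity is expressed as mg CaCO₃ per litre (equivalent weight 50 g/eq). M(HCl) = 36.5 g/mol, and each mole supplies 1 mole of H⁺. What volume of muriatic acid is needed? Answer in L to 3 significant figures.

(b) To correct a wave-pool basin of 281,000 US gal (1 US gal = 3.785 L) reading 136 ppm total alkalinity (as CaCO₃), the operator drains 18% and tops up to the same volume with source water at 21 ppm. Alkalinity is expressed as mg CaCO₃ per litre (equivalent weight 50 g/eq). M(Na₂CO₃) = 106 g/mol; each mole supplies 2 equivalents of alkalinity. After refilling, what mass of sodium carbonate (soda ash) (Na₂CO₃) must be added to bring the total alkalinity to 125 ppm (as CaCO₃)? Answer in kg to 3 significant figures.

(a) Volume: 111,000 US gal × 3.785 L/gal = 420,135 L.
(a) Alkalinity to neutralize: (225 − 160) = 65 mg/L as CaCO₃ × 420,135 L = 27,310 g as CaCO₃.
(a) Equivalents of H⁺ required: 27,310 ÷ 50 g/eq = 546.2 eq = 546.2 mol HCl.
(a) Mass of HCl: 546.2 × 36.5 = 19,940 g.
(a) Mass of 36.8% solution: 19,940 / 0.368 = 54,170 g.
(a) Volume: 54,170 g ÷ 1.11 g/mL = 48,800 mL.

(b) Volume: 281,000 US gal × 3.785 L/gal = 1,063,585 L.
(b) After draining 18% and refilling: 136 × 0.82 + 21 × 0.18 = 115.3 ppm.
(b) Deficit to target: 125 − 115.3 = 9.7 mg/L.
(b) As CaCO₃: 9.7 mg/L × 1,063,585 L = 10,320 g; ÷ 50 g/eq ÷ 2 = 103.2 mol Na₂CO₃.
(b) Mass: 103.2 × 106 = 10,940 g.

(a) 48.8 L; (b) 10.9 kg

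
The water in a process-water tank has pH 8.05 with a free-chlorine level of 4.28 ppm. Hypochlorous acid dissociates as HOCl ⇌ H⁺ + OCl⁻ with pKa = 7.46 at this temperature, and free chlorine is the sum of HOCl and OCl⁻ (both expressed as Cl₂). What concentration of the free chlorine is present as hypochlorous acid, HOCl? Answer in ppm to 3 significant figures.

[OCl⁻]/[HOCl] = 10^(pH − pKa) = 10^(8.05 − 7.46) = 10^0.59 = 3.89.
Fraction as HOCl = 1 / (1 + 3.89) = 0.2045.
HOCl = 0.2045 × 4.28 ppm = 0.8752 ppm.

0.875 ppm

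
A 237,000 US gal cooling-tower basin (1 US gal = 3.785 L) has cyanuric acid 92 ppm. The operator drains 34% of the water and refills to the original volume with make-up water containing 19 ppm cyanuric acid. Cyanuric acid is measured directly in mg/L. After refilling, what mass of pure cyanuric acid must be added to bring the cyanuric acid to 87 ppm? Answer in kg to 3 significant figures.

17.8 kg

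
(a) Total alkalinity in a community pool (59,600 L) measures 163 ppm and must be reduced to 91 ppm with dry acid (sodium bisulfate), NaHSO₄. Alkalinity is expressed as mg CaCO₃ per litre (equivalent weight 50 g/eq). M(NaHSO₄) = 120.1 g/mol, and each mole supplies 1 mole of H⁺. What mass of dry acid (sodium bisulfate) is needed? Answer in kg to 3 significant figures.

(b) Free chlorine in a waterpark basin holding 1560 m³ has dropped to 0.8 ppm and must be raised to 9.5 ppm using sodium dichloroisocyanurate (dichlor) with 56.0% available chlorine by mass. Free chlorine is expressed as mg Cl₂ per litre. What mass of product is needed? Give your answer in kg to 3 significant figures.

(a) Alkalinity to neutralize: (163 − 91) = 72 mg/L as CaCO₃ × 59,600 L = 4291 g as CaCO₃.
(a) Equivalents of H⁺ required: 4291 ÷ 50 g/eq = 85.82 eq = 85.82 mol NaHSO₄.
(a) Mass of NaHSO₄: 85.82 × 120.1 = 10,310 g.

(b) Volume: 1560 m³ = 1,560,000 L.
(b) Chlorine deficit: 9.5 − 0.8 = 8.7 ppm = 8.7 mg/L as Cl₂.
(b) Cl₂ equivalent needed: 8.7 mg/L × 1,560,000 L = 13,570,000 mg = 13,570 g.
(b) Product at 56.0% available chlorine: 13,570 / 0.56 = 24,240 g.

(a) 10.3 kg; (b) 24.2 kg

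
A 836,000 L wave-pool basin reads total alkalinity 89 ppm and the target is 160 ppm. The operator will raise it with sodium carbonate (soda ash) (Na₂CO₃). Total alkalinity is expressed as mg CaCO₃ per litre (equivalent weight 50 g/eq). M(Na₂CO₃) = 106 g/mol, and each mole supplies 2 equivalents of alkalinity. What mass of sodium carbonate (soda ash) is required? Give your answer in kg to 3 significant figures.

Alkalinity to add: (160 − 89) = 71 mg/L as CaCO₃ × 836,000 L = 59,360 g as CaCO₃.
Equivalents: 59,360 g ÷ 50 g/eq = 1187 eq.
Each mole of Na₂CO₃ supplies 2 eq, so 1187 / 2 = 593.6 mol.
Mass: 593.6 mol × 106 g/mol = 62,920 g.

62.9 kg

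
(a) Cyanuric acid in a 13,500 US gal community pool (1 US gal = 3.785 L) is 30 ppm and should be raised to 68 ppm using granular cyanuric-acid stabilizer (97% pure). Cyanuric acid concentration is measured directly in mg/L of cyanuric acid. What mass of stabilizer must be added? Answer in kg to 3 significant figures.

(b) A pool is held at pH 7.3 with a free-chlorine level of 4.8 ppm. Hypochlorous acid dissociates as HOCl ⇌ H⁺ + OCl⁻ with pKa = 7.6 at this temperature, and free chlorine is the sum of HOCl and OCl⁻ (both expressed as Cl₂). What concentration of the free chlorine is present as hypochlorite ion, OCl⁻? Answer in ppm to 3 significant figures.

(a) Volume: 13,500 US gal × 3.785 L/gal = 51,098 L.
(a) CYA to add: (68 − 30) = 38 mg/L × 51,098 L = 1942 g cyanuric acid.
(a) At 97% purity: 1942 / 0.97 = 2002 g product.

(b) [OCl⁻]/[HOCl] = 10^(pH − pKa) = 10^(7.3 − 7.6) = 10^-0.30 = 0.5012.
(b) Fraction as HOCl = 1 / (1 + 0.5012) = 0.6661.
(b) OCl⁻ = (1 − 0.6661) × 4.8 ppm = 1.603 ppm.

(a) 2.00 kg; (b) 1.60 ppm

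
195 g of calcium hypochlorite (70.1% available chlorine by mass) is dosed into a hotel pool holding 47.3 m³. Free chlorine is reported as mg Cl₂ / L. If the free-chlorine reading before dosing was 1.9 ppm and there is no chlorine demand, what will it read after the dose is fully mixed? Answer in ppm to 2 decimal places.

Volume: 47.3 m³ = 47,300 L.
Available chlorine delivered: 195 g × 0.701 = 136.7 g as Cl₂.
Concentration rise: 136.7 g / 47,300 L = 2.89 mg/L = 2.89 ppm.
Final FC: 1.9 + 2.89 = 4.79 ppm.

4.79 ppm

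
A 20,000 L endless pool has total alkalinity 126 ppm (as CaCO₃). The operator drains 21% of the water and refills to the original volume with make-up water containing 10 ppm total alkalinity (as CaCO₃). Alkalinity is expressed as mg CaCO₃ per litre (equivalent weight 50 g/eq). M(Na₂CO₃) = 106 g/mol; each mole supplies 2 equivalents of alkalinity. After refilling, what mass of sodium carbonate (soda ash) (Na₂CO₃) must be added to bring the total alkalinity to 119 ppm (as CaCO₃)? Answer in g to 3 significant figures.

368 g

After draining 21% and refilling: 126 × 0.79 + 10 × 0.21 = 101.64 ppm.
Deficit to target: 119 − 101.64 = 17.36 mg/L.
As CaCO₃: 17.36 mg/L × 20,000 L = 347.2 g; ÷ 50 g/eq ÷ 2 = 3.472 mol Na₂CO₃.
Mass: 3.472 × 106 = 368 g.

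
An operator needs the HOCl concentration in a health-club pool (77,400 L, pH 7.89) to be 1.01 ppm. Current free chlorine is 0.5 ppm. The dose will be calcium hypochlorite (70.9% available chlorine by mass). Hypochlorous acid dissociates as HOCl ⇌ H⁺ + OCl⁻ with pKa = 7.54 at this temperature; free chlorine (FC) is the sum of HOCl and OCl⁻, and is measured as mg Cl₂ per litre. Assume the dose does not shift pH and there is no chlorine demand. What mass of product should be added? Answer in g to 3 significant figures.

[OCl⁻]/[HOCl] = 10^(pH − pKa) = 10^(7.89 − 7.54) = 2.239; fraction as HOCl = 1/(1 + 2.239) = 0.3088.
Free chlorine required for 1.01 ppm HOCl: 1.01 / 0.3088 = 3.271 ppm.
FC to add: 3.271 − 0.5 = 2.771 mg/L as Cl₂.
Cl₂ equivalent: 2.771 mg/L × 77,400 L = 214.5 g.
Product at 70.9% available Cl: 214.5 / 0.709 = 302.5 g.

303 g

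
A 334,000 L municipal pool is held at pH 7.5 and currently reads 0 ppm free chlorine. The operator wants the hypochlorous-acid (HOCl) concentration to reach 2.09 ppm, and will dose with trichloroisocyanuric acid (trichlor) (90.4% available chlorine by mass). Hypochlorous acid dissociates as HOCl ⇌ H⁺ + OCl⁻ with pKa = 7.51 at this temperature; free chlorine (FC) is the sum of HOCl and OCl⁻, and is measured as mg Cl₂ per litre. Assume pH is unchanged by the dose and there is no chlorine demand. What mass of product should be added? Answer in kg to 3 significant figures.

1.53 kg

[OCl⁻]/[HOCl] = 10^(pH − pKa) = 10^(7.5 − 7.51) = 0.9772; fraction as HOCl = 1/(1 + 0.9772) = 0.5058.
Free chlorine required for 2.09 ppm HOCl: 2.09 / 0.5058 = 4.132 ppm.
FC to add: 4.132 − 0 = 4.132 mg/L as Cl₂.
Cl₂ equivalent: 4.132 mg/L × 334,000 L = 1380 g.
Product at 90.4% available Cl: 1380 / 0.904 = 1527 g.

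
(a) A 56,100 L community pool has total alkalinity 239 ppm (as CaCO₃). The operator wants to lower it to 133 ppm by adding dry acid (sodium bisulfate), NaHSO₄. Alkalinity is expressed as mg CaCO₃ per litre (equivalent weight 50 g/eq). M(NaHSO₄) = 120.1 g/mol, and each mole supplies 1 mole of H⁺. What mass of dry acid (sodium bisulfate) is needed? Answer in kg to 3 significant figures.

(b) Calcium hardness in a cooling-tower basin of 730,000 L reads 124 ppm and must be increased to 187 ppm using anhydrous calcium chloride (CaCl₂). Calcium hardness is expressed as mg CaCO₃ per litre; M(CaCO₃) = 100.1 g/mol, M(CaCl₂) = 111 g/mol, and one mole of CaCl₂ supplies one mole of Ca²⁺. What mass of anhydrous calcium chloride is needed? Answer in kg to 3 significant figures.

(a) Alkalinity to neutralize: (239 − 133) = 106 mg/L as CaCO₃ × 56,100 L = 5947 g as CaCO₃.
(a) Equivalents of H⁺ required: 5947 ÷ 50 g/eq = 118.9 eq = 118.9 mol NaHSO₄.
(a) Mass of NaHSO₄: 118.9 × 120.1 = 14,280 g.

(b) Hardness to add: (187 − 124) = 63 mg/L as CaCO₃ × 730,000 L = 45,990 g as CaCO₃.
(b) Moles of Ca²⁺ (1 mol Ca²⁺ ≡ 1 mol CaCO₃): 45,990 / 100.1 g/mol = 459.4 mol.
(b) Mass of CaCl₂: 459.4 × 111 = 51,000 g.

(a) 14.3 kg; (b) 51.0 kg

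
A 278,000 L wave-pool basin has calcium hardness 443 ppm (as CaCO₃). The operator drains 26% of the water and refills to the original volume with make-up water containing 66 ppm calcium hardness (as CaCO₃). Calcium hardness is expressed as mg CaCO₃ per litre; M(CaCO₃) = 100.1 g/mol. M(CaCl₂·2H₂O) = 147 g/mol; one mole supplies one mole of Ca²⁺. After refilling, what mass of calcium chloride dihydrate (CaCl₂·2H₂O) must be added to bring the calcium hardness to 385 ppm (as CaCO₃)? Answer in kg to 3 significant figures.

After draining 26% and refilling: 443 × 0.74 + 66 × 0.26 = 344.98 ppm.
Deficit to target: 385 − 344.98 = 40.02 mg/L.
As CaCO₃: 40.02 mg/L × 278,000 L = 11,130 g; ÷ 100.1 = 111.1 mol Ca²⁺.
Mass: 111.1 × 147 = 16,340 g.

16.3 kg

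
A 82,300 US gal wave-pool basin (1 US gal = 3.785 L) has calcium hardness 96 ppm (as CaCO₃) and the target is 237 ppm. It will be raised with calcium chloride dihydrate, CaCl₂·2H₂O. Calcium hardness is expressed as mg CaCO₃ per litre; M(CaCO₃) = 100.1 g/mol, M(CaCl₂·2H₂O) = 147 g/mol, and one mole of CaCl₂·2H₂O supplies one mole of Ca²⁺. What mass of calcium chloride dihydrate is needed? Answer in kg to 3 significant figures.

64.5 kg

Volume: 82,300 US gal × 3.785 L/gal = 311,506 L.
Hardness to add: (237 − 96) = 141 mg/L as CaCO₃ × 311,506 L = 43,920 g as CaCO₃.
Moles of Ca²⁺ (1 mol Ca²⁺ ≡ 1 mol CaCO₃): 43,920 / 100.1 g/mol = 438.8 mol.
Mass of CaCl₂·2H₂O: 438.8 × 147 = 64,500 g.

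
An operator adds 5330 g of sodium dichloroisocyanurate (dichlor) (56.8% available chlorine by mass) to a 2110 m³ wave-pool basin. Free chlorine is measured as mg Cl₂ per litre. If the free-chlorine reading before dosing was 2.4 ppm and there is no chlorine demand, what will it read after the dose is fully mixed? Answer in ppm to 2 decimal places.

3.83 ppm

Volume: 2110 m³ = 2,110,000 L.
Available chlorine delivered: 5330 g × 0.568 = 3027 g as Cl₂.
Concentration rise: 3027 g / 2,110,000 L = 1.435 mg/L = 1.43 ppm.
Final FC: 2.4 + 1.43 = 3.83 ppm.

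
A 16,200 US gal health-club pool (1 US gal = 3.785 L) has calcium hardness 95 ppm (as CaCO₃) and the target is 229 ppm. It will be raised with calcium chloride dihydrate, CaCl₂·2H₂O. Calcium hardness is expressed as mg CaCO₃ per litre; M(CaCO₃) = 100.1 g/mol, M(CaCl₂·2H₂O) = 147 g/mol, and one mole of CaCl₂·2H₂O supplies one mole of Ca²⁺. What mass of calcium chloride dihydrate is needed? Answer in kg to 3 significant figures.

12.1 kg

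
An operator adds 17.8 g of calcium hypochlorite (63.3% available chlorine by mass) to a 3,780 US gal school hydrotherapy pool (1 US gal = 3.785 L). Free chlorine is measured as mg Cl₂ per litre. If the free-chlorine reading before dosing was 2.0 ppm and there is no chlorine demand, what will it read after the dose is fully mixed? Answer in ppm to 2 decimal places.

Volume: 3,780 US gal × 3.785 L/gal = 14,307 L.
Available chlorine delivered: 17.8 g × 0.633 = 11.27 g as Cl₂.
Concentration rise: 11.27 g / 14,307 L = 0.7875 mg/L = 0.79 ppm.
Final FC: 2.0 + 0.79 = 2.79 ppm.

2.79 ppm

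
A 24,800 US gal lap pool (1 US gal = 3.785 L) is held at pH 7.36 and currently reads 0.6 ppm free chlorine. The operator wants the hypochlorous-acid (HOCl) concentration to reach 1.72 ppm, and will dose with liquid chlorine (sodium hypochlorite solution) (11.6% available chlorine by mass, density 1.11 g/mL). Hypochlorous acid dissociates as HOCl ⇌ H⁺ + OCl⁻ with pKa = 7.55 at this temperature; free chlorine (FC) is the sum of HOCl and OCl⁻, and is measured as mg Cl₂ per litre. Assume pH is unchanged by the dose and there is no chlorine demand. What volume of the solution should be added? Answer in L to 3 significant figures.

1.63 L

Volume: 24,800 US gal × 3.785 L/gal = 93,868 L.
[OCl⁻]/[HOCl] = 10^(pH − pKa) = 10^(7.36 − 7.55) = 0.6457; fraction as HOCl = 1/(1 + 0.6457) = 0.6077.
Free chlorine required for 1.72 ppm HOCl: 1.72 / 0.6077 = 2.831 ppm.
FC to add: 2.831 − 0.6 = 2.231 mg/L as Cl₂.
Cl₂ equivalent: 2.231 mg/L × 93,868 L = 209.4 g.
Product at 11.6% available Cl: 209.4 / 0.116 = 1805 g.
Volume: 1805 g ÷ 1.11 g/mL = 1626 mL.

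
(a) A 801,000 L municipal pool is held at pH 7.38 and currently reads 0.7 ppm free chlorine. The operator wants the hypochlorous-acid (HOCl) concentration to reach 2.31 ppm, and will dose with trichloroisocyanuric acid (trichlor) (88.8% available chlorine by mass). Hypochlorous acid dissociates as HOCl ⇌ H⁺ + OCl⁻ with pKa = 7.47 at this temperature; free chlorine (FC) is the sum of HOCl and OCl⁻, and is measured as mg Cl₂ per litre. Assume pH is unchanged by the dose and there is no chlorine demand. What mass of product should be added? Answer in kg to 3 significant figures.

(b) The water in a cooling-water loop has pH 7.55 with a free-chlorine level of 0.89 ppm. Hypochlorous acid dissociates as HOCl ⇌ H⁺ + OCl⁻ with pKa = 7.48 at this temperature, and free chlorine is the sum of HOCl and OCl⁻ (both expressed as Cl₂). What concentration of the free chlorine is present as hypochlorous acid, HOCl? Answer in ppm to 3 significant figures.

(a) 3.15 kg; (b) 0.409 ppm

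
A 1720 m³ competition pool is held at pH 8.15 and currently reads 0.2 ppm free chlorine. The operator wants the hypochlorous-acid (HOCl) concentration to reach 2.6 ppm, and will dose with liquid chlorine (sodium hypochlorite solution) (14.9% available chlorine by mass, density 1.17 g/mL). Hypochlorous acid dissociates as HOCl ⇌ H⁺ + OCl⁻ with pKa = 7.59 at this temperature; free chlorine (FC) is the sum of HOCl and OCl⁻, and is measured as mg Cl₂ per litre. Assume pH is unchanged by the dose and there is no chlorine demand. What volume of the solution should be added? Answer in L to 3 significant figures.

117 L

Volume: 1720 m³ = 1,720,000 L.
[OCl⁻]/[HOCl] = 10^(pH − pKa) = 10^(8.15 − 7.59) = 3.631; fraction as HOCl = 1/(1 + 3.631) = 0.2159.
Free chlorine required for 2.6 ppm HOCl: 2.6 / 0.2159 = 12.04 ppm.
FC to add: 12.04 − 0.2 = 11.84 mg/L as Cl₂.
Cl₂ equivalent: 11.84 mg/L × 1,720,000 L = 20,360 g.
Product at 14.9% available Cl: 20,360 / 0.149 = 136,700 g.
Volume: 136,700 g ÷ 1.17 g/mL = 116,800 mL.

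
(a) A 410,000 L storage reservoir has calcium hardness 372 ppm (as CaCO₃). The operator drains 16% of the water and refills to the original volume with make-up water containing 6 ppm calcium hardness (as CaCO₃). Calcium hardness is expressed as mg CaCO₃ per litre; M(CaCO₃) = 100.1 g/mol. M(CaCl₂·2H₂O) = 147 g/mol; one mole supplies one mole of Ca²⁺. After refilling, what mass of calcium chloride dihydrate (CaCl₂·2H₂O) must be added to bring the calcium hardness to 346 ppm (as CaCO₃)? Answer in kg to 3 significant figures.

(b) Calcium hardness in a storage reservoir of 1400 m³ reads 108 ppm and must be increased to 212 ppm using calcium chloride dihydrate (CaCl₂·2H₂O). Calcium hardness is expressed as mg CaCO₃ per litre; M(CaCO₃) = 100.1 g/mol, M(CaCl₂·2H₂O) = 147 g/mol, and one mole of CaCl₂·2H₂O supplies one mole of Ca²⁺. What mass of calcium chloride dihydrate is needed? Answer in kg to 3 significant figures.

(a) 19.6 kg; (b) 214 kg

(a) After draining 16% and refilling: 372 × 0.84 + 6 × 0.16 = 313.44 ppm.
(a) Deficit to target: 346 − 313.44 = 32.56 mg/L.
(a) As CaCO₃: 32.56 mg/L × 410,000 L = 13,350 g; ÷ 100.1 = 133.4 mol Ca²⁺.
(a) Mass: 133.4 × 147 = 19,600 g.

(b) Volume: 1400 m³ = 1,400,000 L.
(b) Hardness to add: (212 − 108) = 104 mg/L as CaCO₃ × 1,400,000 L = 145,600 g as CaCO₃.
(b) Moles of Ca²⁺ (1 mol Ca²⁺ ≡ 1 mol CaCO₃): 145,600 / 100.1 g/mol = 1455 mol.
(b) Mass of CaCl₂·2H₂O: 1455 × 147 = 213,800 g.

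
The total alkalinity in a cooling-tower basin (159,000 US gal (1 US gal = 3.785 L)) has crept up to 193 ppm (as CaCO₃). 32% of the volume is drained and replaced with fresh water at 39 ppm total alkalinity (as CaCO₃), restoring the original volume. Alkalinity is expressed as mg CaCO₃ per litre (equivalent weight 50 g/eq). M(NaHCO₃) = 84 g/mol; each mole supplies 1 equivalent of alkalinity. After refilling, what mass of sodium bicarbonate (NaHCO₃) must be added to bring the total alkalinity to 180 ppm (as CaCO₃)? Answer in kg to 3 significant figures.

Volume: 159,000 US gal × 3.785 L/gal = 601,815 L.
After draining 32% and refilling: 193 × 0.68 + 39 × 0.32 = 143.72 ppm.
Deficit to target: 180 − 143.72 = 36.28 mg/L.
As CaCO₃: 36.28 mg/L × 601,815 L = 21,830 g; ÷ 50 g/eq ÷ 1 = 436.7 mol NaHCO₃.
Mass: 436.7 × 84 = 36,680 g.

36.7 kg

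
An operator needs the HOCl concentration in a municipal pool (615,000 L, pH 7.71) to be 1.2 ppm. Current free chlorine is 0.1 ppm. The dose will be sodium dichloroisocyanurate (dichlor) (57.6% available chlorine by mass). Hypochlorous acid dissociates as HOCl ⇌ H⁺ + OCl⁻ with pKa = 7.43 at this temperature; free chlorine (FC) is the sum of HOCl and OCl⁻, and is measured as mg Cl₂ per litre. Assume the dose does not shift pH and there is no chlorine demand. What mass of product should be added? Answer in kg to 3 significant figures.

[OCl⁻]/[HOCl] = 10^(pH − pKa) = 10^(7.71 − 7.43) = 1.905; fraction as HOCl = 1/(1 + 1.905) = 0.3442.
Free chlorine required for 1.2 ppm HOCl: 1.2 / 0.3442 = 3.487 ppm.
FC to add: 3.487 − 0.1 = 3.387 mg/L as Cl₂.
Cl₂ equivalent: 3.387 mg/L × 615,000 L = 2083 g.
Product at 57.6% available Cl: 2083 / 0.576 = 3616 g.

3.62 kg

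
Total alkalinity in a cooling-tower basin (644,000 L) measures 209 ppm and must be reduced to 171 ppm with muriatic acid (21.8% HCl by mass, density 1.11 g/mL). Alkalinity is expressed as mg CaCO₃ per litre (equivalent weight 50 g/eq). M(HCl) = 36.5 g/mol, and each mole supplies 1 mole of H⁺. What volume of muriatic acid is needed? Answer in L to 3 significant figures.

73.8 L

Alkalinity to neutralize: (209 − 171) = 38 mg/L as CaCO₃ × 644,000 L = 24,470 g as CaCO₃.
Equivalents of H⁺ required: 24,470 ÷ 50 g/eq = 489.4 eq = 489.4 mol HCl.
Mass of HCl: 489.4 × 36.5 = 17,860 g.
Mass of 21.8% solution: 17,860 / 0.218 = 81,950 g.
Volume: 81,950 g ÷ 1.11 g/mL = 73,830 mL.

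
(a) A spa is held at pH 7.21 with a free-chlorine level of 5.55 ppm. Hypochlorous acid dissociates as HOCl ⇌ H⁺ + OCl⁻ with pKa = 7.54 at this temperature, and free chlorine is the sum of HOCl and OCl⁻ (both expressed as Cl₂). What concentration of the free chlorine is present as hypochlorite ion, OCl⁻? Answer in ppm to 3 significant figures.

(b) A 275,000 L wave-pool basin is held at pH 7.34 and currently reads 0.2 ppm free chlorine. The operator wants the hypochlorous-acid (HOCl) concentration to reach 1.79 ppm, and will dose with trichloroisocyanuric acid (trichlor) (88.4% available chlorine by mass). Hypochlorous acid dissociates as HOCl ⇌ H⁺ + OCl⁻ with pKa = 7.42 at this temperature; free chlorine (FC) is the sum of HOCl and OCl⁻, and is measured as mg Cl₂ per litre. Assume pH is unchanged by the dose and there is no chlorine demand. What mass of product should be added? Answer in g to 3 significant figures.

(a) 1.77 ppm; (b) 958 g

(a) [OCl⁻]/[HOCl] = 10^(pH − pKa) = 10^(7.21 − 7.54) = 10^-0.33 = 0.4677.
(a) Fraction as HOCl = 1 / (1 + 0.4677) = 0.6813.
(a) OCl⁻ = (1 − 0.6813) × 5.55 ppm = 1.769 ppm.

(b) [OCl⁻]/[HOCl] = 10^(pH − pKa) = 10^(7.34 − 7.42) = 0.8318; fraction as HOCl = 1/(1 + 0.8318) = 0.5459.
(b) Free chlorine required for 1.79 ppm HOCl: 1.79 / 0.5459 = 3.279 ppm.
(b) FC to add: 3.279 − 0.2 = 3.079 mg/L as Cl₂.
(b) Cl₂ equivalent: 3.079 mg/L × 275,000 L = 846.7 g.
(b) Product at 88.4% available Cl: 846.7 / 0.884 = 957.8 g.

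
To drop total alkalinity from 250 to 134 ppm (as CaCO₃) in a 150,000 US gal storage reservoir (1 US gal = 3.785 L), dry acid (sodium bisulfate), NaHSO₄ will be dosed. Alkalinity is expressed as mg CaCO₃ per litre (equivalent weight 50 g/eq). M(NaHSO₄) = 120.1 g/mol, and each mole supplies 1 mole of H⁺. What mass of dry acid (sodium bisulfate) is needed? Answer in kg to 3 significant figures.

Volume: 150,000 US gal × 3.785 L/gal = 567,750 L.
Alkalinity to neutralize: (250 − 134) = 116 mg/L as CaCO₃ × 567,750 L = 65,860 g as CaCO₃.
Equivalents of H⁺ required: 65,860 ÷ 50 g/eq = 1317 eq = 1317 mol NaHSO₄.
Mass of NaHSO₄: 1317 × 120.1 = 158,200 g.

158 kg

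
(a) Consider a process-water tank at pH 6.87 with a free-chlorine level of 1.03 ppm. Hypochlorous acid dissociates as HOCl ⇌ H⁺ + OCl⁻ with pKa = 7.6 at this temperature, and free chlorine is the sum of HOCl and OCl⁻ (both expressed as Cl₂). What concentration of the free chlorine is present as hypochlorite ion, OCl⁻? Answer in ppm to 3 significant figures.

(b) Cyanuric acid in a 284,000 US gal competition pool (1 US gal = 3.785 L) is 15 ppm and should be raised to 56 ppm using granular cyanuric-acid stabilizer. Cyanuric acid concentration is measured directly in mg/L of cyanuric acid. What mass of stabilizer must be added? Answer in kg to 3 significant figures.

(a) 0.162 ppm; (b) 44.1 kg

(a) [OCl⁻]/[HOCl] = 10^(pH − pKa) = 10^(6.87 − 7.6) = 10^-0.73 = 0.1862.
(a) Fraction as HOCl = 1 / (1 + 0.1862) = 0.843.
(a) OCl⁻ = (1 − 0.843) × 1.03 ppm = 0.1617 ppm.

(b) Volume: 284,000 US gal × 3.785 L/gal = 1,074,940 L.
(b) CYA to add: (56 − 15) = 41 mg/L × 1,074,940 L = 44,070 g cyanuric acid.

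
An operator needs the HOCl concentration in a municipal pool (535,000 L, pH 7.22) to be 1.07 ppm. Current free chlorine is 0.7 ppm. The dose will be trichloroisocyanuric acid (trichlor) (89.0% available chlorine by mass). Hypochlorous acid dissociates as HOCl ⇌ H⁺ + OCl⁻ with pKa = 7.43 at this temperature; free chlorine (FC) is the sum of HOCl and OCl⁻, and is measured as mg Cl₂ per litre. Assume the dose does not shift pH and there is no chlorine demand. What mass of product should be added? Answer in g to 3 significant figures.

619 g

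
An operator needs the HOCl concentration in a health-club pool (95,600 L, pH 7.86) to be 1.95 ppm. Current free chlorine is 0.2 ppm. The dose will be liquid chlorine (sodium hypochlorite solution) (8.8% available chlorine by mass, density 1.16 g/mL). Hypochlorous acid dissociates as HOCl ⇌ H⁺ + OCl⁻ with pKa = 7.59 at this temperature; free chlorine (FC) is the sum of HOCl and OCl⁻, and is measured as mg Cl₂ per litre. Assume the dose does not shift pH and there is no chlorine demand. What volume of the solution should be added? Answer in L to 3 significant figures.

[OCl⁻]/[HOCl] = 10^(pH − pKa) = 10^(7.86 − 7.59) = 1.862; fraction as HOCl = 1/(1 + 1.862) = 0.3494.
Free chlorine required for 1.95 ppm HOCl: 1.95 / 0.3494 = 5.581 ppm.
FC to add: 5.581 − 0.2 = 5.381 mg/L as Cl₂.
Cl₂ equivalent: 5.381 mg/L × 95,600 L = 514.4 g.
Product at 8.8% available Cl: 514.4 / 0.088 = 5846 g.
Volume: 5846 g ÷ 1.16 g/mL = 5039 mL.

5.04 L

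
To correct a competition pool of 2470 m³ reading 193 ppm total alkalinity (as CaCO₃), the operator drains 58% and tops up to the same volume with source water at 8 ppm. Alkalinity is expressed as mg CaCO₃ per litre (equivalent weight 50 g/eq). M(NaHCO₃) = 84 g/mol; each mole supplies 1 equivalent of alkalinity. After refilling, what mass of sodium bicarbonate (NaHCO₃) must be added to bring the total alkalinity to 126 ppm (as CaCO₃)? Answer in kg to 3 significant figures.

Volume: 2470 m³ = 2,470,000 L.
After draining 58% and refilling: 193 × 0.42 + 8 × 0.58 = 85.7 ppm.
Deficit to target: 126 − 85.7 = 40.3 mg/L.
As CaCO₃: 40.3 mg/L × 2,470,000 L = 99,540 g; ÷ 50 g/eq ÷ 1 = 1991 mol NaHCO₃.
Mass: 1991 × 84 = 167,200 g.

167 kg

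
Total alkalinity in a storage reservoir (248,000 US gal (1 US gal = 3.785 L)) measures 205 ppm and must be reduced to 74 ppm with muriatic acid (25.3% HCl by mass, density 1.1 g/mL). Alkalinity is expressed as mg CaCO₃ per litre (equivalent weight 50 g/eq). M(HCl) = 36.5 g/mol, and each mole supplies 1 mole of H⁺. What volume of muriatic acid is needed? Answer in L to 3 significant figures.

323 L

Volume: 248,000 US gal × 3.785 L/gal = 938,680 L.
Alkalinity to neutralize: (205 − 74) = 131 mg/L as CaCO₃ × 938,680 L = 123,000 g as CaCO₃.
Equivalents of H⁺ required: 123,000 ÷ 50 g/eq = 2459 eq = 2459 mol HCl.
Mass of HCl: 2459 × 36.5 = 89,770 g.
Mass of 25.3% solution: 89,770 / 0.253 = 354,800 g.
Volume: 354,800 g ÷ 1.1 g/mL = 322,600 mL.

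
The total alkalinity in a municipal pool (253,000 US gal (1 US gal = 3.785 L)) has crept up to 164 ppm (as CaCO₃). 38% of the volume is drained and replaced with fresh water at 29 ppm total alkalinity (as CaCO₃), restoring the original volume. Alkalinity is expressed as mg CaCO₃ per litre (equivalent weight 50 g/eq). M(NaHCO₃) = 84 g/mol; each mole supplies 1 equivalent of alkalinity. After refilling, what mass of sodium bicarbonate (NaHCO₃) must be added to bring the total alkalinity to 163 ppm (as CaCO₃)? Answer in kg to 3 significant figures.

80.9 kg

Volume: 253,000 US gal × 3.785 L/gal = 957,605 L.
After draining 38% and refilling: 164 × 0.62 + 29 × 0.38 = 112.7 ppm.
Deficit to target: 163 − 112.7 = 50.3 mg/L.
As CaCO₃: 50.3 mg/L × 957,605 L = 48,170 g; ÷ 50 g/eq ÷ 1 = 963.4 mol NaHCO₃.
Mass: 963.4 × 84 = 80,920 g.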